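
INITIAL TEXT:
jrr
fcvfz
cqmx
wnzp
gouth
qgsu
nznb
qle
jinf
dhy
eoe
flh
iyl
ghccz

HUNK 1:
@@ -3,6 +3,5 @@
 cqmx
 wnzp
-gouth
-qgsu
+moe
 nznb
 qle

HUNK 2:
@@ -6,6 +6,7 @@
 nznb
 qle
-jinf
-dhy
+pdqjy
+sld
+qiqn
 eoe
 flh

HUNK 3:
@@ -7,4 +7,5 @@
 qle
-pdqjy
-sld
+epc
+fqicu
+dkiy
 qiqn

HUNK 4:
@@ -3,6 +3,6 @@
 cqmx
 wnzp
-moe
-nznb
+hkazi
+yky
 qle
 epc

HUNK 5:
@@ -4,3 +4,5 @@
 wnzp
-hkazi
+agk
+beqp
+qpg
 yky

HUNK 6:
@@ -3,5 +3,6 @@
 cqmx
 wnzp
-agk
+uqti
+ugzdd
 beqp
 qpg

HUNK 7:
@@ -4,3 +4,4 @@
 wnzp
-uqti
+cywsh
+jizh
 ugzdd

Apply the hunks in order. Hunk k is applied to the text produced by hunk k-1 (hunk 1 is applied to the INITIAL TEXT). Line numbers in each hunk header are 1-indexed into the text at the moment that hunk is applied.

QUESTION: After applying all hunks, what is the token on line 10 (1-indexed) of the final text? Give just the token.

Hunk 1: at line 3 remove [gouth,qgsu] add [moe] -> 13 lines: jrr fcvfz cqmx wnzp moe nznb qle jinf dhy eoe flh iyl ghccz
Hunk 2: at line 6 remove [jinf,dhy] add [pdqjy,sld,qiqn] -> 14 lines: jrr fcvfz cqmx wnzp moe nznb qle pdqjy sld qiqn eoe flh iyl ghccz
Hunk 3: at line 7 remove [pdqjy,sld] add [epc,fqicu,dkiy] -> 15 lines: jrr fcvfz cqmx wnzp moe nznb qle epc fqicu dkiy qiqn eoe flh iyl ghccz
Hunk 4: at line 3 remove [moe,nznb] add [hkazi,yky] -> 15 lines: jrr fcvfz cqmx wnzp hkazi yky qle epc fqicu dkiy qiqn eoe flh iyl ghccz
Hunk 5: at line 4 remove [hkazi] add [agk,beqp,qpg] -> 17 lines: jrr fcvfz cqmx wnzp agk beqp qpg yky qle epc fqicu dkiy qiqn eoe flh iyl ghccz
Hunk 6: at line 3 remove [agk] add [uqti,ugzdd] -> 18 lines: jrr fcvfz cqmx wnzp uqti ugzdd beqp qpg yky qle epc fqicu dkiy qiqn eoe flh iyl ghccz
Hunk 7: at line 4 remove [uqti] add [cywsh,jizh] -> 19 lines: jrr fcvfz cqmx wnzp cywsh jizh ugzdd beqp qpg yky qle epc fqicu dkiy qiqn eoe flh iyl ghccz
Final line 10: yky

Answer: yky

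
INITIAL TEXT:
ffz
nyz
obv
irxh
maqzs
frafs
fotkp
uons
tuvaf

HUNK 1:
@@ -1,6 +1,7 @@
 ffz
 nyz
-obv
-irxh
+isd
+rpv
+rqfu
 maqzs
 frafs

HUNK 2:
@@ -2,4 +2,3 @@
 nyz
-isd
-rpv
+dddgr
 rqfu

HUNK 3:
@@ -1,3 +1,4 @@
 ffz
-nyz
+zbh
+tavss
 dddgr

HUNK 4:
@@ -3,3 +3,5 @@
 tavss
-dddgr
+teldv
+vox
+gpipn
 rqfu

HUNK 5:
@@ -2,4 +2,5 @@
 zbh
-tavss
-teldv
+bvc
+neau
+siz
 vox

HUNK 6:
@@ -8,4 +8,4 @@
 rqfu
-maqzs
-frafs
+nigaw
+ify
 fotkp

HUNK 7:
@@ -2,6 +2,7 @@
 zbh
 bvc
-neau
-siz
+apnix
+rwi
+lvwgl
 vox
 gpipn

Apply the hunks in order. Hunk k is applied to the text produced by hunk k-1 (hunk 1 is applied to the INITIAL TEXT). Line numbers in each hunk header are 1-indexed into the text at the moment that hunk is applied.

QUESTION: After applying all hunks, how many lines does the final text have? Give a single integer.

Answer: 14

Derivation:
Hunk 1: at line 1 remove [obv,irxh] add [isd,rpv,rqfu] -> 10 lines: ffz nyz isd rpv rqfu maqzs frafs fotkp uons tuvaf
Hunk 2: at line 2 remove [isd,rpv] add [dddgr] -> 9 lines: ffz nyz dddgr rqfu maqzs frafs fotkp uons tuvaf
Hunk 3: at line 1 remove [nyz] add [zbh,tavss] -> 10 lines: ffz zbh tavss dddgr rqfu maqzs frafs fotkp uons tuvaf
Hunk 4: at line 3 remove [dddgr] add [teldv,vox,gpipn] -> 12 lines: ffz zbh tavss teldv vox gpipn rqfu maqzs frafs fotkp uons tuvaf
Hunk 5: at line 2 remove [tavss,teldv] add [bvc,neau,siz] -> 13 lines: ffz zbh bvc neau siz vox gpipn rqfu maqzs frafs fotkp uons tuvaf
Hunk 6: at line 8 remove [maqzs,frafs] add [nigaw,ify] -> 13 lines: ffz zbh bvc neau siz vox gpipn rqfu nigaw ify fotkp uons tuvaf
Hunk 7: at line 2 remove [neau,siz] add [apnix,rwi,lvwgl] -> 14 lines: ffz zbh bvc apnix rwi lvwgl vox gpipn rqfu nigaw ify fotkp uons tuvaf
Final line count: 14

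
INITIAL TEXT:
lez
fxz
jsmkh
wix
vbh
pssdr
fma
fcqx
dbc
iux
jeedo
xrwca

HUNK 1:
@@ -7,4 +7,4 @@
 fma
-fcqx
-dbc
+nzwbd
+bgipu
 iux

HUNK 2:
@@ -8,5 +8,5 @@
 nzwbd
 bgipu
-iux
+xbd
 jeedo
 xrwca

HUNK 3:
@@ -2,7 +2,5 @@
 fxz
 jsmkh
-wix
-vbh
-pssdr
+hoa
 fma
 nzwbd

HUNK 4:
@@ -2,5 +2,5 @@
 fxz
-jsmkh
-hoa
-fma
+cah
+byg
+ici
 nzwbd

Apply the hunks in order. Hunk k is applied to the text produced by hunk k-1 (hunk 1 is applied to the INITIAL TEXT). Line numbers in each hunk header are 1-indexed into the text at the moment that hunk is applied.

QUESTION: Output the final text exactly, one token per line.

Hunk 1: at line 7 remove [fcqx,dbc] add [nzwbd,bgipu] -> 12 lines: lez fxz jsmkh wix vbh pssdr fma nzwbd bgipu iux jeedo xrwca
Hunk 2: at line 8 remove [iux] add [xbd] -> 12 lines: lez fxz jsmkh wix vbh pssdr fma nzwbd bgipu xbd jeedo xrwca
Hunk 3: at line 2 remove [wix,vbh,pssdr] add [hoa] -> 10 lines: lez fxz jsmkh hoa fma nzwbd bgipu xbd jeedo xrwca
Hunk 4: at line 2 remove [jsmkh,hoa,fma] add [cah,byg,ici] -> 10 lines: lez fxz cah byg ici nzwbd bgipu xbd jeedo xrwca

Answer: lez
fxz
cah
byg
ici
nzwbd
bgipu
xbd
jeedo
xrwca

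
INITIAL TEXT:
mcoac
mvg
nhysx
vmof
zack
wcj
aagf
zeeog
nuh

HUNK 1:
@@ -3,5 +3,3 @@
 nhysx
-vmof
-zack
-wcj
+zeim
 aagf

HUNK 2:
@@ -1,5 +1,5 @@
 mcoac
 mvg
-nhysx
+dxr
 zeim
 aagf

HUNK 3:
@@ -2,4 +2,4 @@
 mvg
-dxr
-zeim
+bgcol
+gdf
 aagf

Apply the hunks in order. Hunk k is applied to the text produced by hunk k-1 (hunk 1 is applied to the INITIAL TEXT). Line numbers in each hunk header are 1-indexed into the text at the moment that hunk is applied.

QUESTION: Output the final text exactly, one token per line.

Hunk 1: at line 3 remove [vmof,zack,wcj] add [zeim] -> 7 lines: mcoac mvg nhysx zeim aagf zeeog nuh
Hunk 2: at line 1 remove [nhysx] add [dxr] -> 7 lines: mcoac mvg dxr zeim aagf zeeog nuh
Hunk 3: at line 2 remove [dxr,zeim] add [bgcol,gdf] -> 7 lines: mcoac mvg bgcol gdf aagf zeeog nuh

Answer: mcoac
mvg
bgcol
gdf
aagf
zeeog
nuh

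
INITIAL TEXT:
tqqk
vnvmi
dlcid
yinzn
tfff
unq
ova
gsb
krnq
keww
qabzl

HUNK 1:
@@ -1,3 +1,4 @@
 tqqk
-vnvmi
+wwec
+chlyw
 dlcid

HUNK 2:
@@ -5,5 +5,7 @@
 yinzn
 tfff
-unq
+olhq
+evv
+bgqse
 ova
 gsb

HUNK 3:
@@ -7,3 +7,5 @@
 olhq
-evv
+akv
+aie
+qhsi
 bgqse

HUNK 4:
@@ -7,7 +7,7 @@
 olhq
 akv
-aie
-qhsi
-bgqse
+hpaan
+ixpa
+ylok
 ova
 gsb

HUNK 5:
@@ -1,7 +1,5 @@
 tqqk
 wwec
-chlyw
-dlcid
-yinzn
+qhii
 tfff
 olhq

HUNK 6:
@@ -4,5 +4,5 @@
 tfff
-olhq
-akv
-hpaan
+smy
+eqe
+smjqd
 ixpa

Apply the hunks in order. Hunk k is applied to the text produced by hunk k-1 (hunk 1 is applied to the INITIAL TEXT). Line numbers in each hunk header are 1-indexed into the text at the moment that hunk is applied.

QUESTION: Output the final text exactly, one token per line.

Hunk 1: at line 1 remove [vnvmi] add [wwec,chlyw] -> 12 lines: tqqk wwec chlyw dlcid yinzn tfff unq ova gsb krnq keww qabzl
Hunk 2: at line 5 remove [unq] add [olhq,evv,bgqse] -> 14 lines: tqqk wwec chlyw dlcid yinzn tfff olhq evv bgqse ova gsb krnq keww qabzl
Hunk 3: at line 7 remove [evv] add [akv,aie,qhsi] -> 16 lines: tqqk wwec chlyw dlcid yinzn tfff olhq akv aie qhsi bgqse ova gsb krnq keww qabzl
Hunk 4: at line 7 remove [aie,qhsi,bgqse] add [hpaan,ixpa,ylok] -> 16 lines: tqqk wwec chlyw dlcid yinzn tfff olhq akv hpaan ixpa ylok ova gsb krnq keww qabzl
Hunk 5: at line 1 remove [chlyw,dlcid,yinzn] add [qhii] -> 14 lines: tqqk wwec qhii tfff olhq akv hpaan ixpa ylok ova gsb krnq keww qabzl
Hunk 6: at line 4 remove [olhq,akv,hpaan] add [smy,eqe,smjqd] -> 14 lines: tqqk wwec qhii tfff smy eqe smjqd ixpa ylok ova gsb krnq keww qabzl

Answer: tqqk
wwec
qhii
tfff
smy
eqe
smjqd
ixpa
ylok
ova
gsb
krnq
keww
qabzl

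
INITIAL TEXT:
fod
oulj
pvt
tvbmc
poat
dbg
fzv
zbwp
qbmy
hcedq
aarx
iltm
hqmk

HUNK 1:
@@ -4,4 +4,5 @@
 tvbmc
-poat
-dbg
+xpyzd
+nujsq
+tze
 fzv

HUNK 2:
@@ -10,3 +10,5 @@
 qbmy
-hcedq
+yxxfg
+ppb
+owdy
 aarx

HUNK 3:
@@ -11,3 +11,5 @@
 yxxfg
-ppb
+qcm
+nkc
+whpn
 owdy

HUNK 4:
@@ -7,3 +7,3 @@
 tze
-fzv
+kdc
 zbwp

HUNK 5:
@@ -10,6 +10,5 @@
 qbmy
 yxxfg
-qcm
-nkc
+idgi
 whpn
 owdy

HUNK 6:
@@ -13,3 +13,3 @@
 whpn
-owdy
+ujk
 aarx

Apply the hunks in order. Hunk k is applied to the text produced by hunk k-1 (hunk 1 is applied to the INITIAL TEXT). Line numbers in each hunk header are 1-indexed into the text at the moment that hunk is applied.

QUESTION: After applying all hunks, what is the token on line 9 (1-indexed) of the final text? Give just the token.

Hunk 1: at line 4 remove [poat,dbg] add [xpyzd,nujsq,tze] -> 14 lines: fod oulj pvt tvbmc xpyzd nujsq tze fzv zbwp qbmy hcedq aarx iltm hqmk
Hunk 2: at line 10 remove [hcedq] add [yxxfg,ppb,owdy] -> 16 lines: fod oulj pvt tvbmc xpyzd nujsq tze fzv zbwp qbmy yxxfg ppb owdy aarx iltm hqmk
Hunk 3: at line 11 remove [ppb] add [qcm,nkc,whpn] -> 18 lines: fod oulj pvt tvbmc xpyzd nujsq tze fzv zbwp qbmy yxxfg qcm nkc whpn owdy aarx iltm hqmk
Hunk 4: at line 7 remove [fzv] add [kdc] -> 18 lines: fod oulj pvt tvbmc xpyzd nujsq tze kdc zbwp qbmy yxxfg qcm nkc whpn owdy aarx iltm hqmk
Hunk 5: at line 10 remove [qcm,nkc] add [idgi] -> 17 lines: fod oulj pvt tvbmc xpyzd nujsq tze kdc zbwp qbmy yxxfg idgi whpn owdy aarx iltm hqmk
Hunk 6: at line 13 remove [owdy] add [ujk] -> 17 lines: fod oulj pvt tvbmc xpyzd nujsq tze kdc zbwp qbmy yxxfg idgi whpn ujk aarx iltm hqmk
Final line 9: zbwp

Answer: zbwp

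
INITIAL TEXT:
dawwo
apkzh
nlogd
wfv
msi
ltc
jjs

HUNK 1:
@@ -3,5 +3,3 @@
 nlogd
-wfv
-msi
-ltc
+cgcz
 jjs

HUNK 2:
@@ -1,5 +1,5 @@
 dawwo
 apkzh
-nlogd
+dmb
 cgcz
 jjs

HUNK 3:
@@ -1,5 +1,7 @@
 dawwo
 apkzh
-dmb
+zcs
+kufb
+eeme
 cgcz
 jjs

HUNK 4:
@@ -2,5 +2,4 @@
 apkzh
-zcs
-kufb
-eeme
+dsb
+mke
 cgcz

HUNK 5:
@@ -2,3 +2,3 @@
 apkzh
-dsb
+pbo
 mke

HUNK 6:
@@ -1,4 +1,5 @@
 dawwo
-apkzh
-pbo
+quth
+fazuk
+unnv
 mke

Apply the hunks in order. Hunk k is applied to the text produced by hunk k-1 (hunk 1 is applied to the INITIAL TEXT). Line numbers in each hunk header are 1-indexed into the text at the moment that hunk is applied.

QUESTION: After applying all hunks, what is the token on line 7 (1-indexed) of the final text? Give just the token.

Hunk 1: at line 3 remove [wfv,msi,ltc] add [cgcz] -> 5 lines: dawwo apkzh nlogd cgcz jjs
Hunk 2: at line 1 remove [nlogd] add [dmb] -> 5 lines: dawwo apkzh dmb cgcz jjs
Hunk 3: at line 1 remove [dmb] add [zcs,kufb,eeme] -> 7 lines: dawwo apkzh zcs kufb eeme cgcz jjs
Hunk 4: at line 2 remove [zcs,kufb,eeme] add [dsb,mke] -> 6 lines: dawwo apkzh dsb mke cgcz jjs
Hunk 5: at line 2 remove [dsb] add [pbo] -> 6 lines: dawwo apkzh pbo mke cgcz jjs
Hunk 6: at line 1 remove [apkzh,pbo] add [quth,fazuk,unnv] -> 7 lines: dawwo quth fazuk unnv mke cgcz jjs
Final line 7: jjs

Answer: jjs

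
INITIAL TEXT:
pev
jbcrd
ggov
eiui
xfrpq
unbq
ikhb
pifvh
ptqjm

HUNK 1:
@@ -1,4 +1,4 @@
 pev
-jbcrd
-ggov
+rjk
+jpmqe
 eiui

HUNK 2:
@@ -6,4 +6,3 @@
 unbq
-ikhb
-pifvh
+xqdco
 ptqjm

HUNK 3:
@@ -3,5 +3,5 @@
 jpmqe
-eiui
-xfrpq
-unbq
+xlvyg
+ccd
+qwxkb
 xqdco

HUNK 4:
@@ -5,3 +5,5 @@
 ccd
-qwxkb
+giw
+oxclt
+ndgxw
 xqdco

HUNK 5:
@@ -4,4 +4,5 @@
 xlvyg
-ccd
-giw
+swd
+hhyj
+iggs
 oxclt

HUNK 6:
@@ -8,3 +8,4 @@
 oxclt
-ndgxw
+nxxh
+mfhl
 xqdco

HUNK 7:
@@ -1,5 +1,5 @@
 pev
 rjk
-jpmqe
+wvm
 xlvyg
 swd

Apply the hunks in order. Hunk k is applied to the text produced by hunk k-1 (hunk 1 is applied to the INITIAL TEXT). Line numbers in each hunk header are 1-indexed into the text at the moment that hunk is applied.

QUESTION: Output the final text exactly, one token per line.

Hunk 1: at line 1 remove [jbcrd,ggov] add [rjk,jpmqe] -> 9 lines: pev rjk jpmqe eiui xfrpq unbq ikhb pifvh ptqjm
Hunk 2: at line 6 remove [ikhb,pifvh] add [xqdco] -> 8 lines: pev rjk jpmqe eiui xfrpq unbq xqdco ptqjm
Hunk 3: at line 3 remove [eiui,xfrpq,unbq] add [xlvyg,ccd,qwxkb] -> 8 lines: pev rjk jpmqe xlvyg ccd qwxkb xqdco ptqjm
Hunk 4: at line 5 remove [qwxkb] add [giw,oxclt,ndgxw] -> 10 lines: pev rjk jpmqe xlvyg ccd giw oxclt ndgxw xqdco ptqjm
Hunk 5: at line 4 remove [ccd,giw] add [swd,hhyj,iggs] -> 11 lines: pev rjk jpmqe xlvyg swd hhyj iggs oxclt ndgxw xqdco ptqjm
Hunk 6: at line 8 remove [ndgxw] add [nxxh,mfhl] -> 12 lines: pev rjk jpmqe xlvyg swd hhyj iggs oxclt nxxh mfhl xqdco ptqjm
Hunk 7: at line 1 remove [jpmqe] add [wvm] -> 12 lines: pev rjk wvm xlvyg swd hhyj iggs oxclt nxxh mfhl xqdco ptqjm

Answer: pev
rjk
wvm
xlvyg
swd
hhyj
iggs
oxclt
nxxh
mfhl
xqdco
ptqjm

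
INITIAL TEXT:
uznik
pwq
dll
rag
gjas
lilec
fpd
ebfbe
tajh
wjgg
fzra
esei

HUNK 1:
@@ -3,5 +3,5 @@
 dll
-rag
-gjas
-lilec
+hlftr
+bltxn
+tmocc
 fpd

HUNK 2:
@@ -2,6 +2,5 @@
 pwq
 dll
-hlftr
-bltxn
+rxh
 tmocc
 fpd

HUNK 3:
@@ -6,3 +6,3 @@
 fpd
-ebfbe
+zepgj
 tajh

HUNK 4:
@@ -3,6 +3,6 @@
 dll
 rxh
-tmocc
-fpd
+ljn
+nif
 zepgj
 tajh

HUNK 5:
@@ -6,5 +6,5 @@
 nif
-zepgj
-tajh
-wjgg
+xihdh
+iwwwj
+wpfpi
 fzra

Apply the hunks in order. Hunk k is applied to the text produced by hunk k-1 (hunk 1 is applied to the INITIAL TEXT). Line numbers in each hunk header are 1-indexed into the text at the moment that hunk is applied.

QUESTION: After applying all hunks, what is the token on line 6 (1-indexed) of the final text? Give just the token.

Hunk 1: at line 3 remove [rag,gjas,lilec] add [hlftr,bltxn,tmocc] -> 12 lines: uznik pwq dll hlftr bltxn tmocc fpd ebfbe tajh wjgg fzra esei
Hunk 2: at line 2 remove [hlftr,bltxn] add [rxh] -> 11 lines: uznik pwq dll rxh tmocc fpd ebfbe tajh wjgg fzra esei
Hunk 3: at line 6 remove [ebfbe] add [zepgj] -> 11 lines: uznik pwq dll rxh tmocc fpd zepgj tajh wjgg fzra esei
Hunk 4: at line 3 remove [tmocc,fpd] add [ljn,nif] -> 11 lines: uznik pwq dll rxh ljn nif zepgj tajh wjgg fzra esei
Hunk 5: at line 6 remove [zepgj,tajh,wjgg] add [xihdh,iwwwj,wpfpi] -> 11 lines: uznik pwq dll rxh ljn nif xihdh iwwwj wpfpi fzra esei
Final line 6: nif

Answer: nif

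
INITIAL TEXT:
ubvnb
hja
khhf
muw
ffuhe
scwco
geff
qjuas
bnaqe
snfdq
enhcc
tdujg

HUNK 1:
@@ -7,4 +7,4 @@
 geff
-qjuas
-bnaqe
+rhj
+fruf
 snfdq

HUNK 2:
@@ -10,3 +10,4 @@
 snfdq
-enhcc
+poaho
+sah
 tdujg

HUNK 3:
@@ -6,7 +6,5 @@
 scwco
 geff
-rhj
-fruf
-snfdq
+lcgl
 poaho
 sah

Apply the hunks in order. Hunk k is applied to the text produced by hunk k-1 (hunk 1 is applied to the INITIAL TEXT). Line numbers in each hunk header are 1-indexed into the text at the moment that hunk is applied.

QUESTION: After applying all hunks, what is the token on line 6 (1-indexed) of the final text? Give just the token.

Hunk 1: at line 7 remove [qjuas,bnaqe] add [rhj,fruf] -> 12 lines: ubvnb hja khhf muw ffuhe scwco geff rhj fruf snfdq enhcc tdujg
Hunk 2: at line 10 remove [enhcc] add [poaho,sah] -> 13 lines: ubvnb hja khhf muw ffuhe scwco geff rhj fruf snfdq poaho sah tdujg
Hunk 3: at line 6 remove [rhj,fruf,snfdq] add [lcgl] -> 11 lines: ubvnb hja khhf muw ffuhe scwco geff lcgl poaho sah tdujg
Final line 6: scwco

Answer: scwco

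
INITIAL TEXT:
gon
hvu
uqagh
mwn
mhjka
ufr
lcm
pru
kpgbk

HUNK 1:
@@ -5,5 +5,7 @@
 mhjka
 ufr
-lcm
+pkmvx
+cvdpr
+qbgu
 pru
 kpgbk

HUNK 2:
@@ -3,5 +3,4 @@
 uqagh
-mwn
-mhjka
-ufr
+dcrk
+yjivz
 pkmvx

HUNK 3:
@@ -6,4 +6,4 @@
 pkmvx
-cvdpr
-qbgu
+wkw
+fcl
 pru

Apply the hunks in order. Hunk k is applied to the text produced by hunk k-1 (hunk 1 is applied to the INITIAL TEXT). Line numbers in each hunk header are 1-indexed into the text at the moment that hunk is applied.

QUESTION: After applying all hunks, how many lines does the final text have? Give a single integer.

Hunk 1: at line 5 remove [lcm] add [pkmvx,cvdpr,qbgu] -> 11 lines: gon hvu uqagh mwn mhjka ufr pkmvx cvdpr qbgu pru kpgbk
Hunk 2: at line 3 remove [mwn,mhjka,ufr] add [dcrk,yjivz] -> 10 lines: gon hvu uqagh dcrk yjivz pkmvx cvdpr qbgu pru kpgbk
Hunk 3: at line 6 remove [cvdpr,qbgu] add [wkw,fcl] -> 10 lines: gon hvu uqagh dcrk yjivz pkmvx wkw fcl pru kpgbk
Final line count: 10

Answer: 10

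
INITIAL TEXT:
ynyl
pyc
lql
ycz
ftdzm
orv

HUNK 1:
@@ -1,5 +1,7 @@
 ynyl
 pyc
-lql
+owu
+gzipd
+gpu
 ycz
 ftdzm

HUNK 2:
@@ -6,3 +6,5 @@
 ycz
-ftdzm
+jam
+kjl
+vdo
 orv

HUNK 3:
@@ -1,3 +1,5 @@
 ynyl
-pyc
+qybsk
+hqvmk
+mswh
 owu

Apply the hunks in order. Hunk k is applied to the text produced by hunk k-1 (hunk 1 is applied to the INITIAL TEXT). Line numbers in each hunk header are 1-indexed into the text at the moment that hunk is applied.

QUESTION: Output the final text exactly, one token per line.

Hunk 1: at line 1 remove [lql] add [owu,gzipd,gpu] -> 8 lines: ynyl pyc owu gzipd gpu ycz ftdzm orv
Hunk 2: at line 6 remove [ftdzm] add [jam,kjl,vdo] -> 10 lines: ynyl pyc owu gzipd gpu ycz jam kjl vdo orv
Hunk 3: at line 1 remove [pyc] add [qybsk,hqvmk,mswh] -> 12 lines: ynyl qybsk hqvmk mswh owu gzipd gpu ycz jam kjl vdo orv

Answer: ynyl
qybsk
hqvmk
mswh
owu
gzipd
gpu
ycz
jam
kjl
vdo
orv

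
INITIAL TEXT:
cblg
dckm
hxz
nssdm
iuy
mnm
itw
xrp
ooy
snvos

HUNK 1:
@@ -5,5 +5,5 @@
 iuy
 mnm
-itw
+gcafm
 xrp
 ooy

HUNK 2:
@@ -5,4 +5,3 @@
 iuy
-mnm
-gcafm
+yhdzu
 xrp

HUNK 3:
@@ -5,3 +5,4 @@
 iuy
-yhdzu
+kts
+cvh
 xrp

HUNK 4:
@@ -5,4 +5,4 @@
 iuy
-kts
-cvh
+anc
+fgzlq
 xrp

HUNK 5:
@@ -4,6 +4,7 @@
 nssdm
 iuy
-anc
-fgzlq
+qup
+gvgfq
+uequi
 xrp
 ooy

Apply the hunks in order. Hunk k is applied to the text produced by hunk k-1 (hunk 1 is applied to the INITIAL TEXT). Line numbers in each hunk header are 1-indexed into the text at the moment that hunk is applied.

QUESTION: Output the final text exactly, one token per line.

Hunk 1: at line 5 remove [itw] add [gcafm] -> 10 lines: cblg dckm hxz nssdm iuy mnm gcafm xrp ooy snvos
Hunk 2: at line 5 remove [mnm,gcafm] add [yhdzu] -> 9 lines: cblg dckm hxz nssdm iuy yhdzu xrp ooy snvos
Hunk 3: at line 5 remove [yhdzu] add [kts,cvh] -> 10 lines: cblg dckm hxz nssdm iuy kts cvh xrp ooy snvos
Hunk 4: at line 5 remove [kts,cvh] add [anc,fgzlq] -> 10 lines: cblg dckm hxz nssdm iuy anc fgzlq xrp ooy snvos
Hunk 5: at line 4 remove [anc,fgzlq] add [qup,gvgfq,uequi] -> 11 lines: cblg dckm hxz nssdm iuy qup gvgfq uequi xrp ooy snvos

Answer: cblg
dckm
hxz
nssdm
iuy
qup
gvgfq
uequi
xrp
ooy
snvos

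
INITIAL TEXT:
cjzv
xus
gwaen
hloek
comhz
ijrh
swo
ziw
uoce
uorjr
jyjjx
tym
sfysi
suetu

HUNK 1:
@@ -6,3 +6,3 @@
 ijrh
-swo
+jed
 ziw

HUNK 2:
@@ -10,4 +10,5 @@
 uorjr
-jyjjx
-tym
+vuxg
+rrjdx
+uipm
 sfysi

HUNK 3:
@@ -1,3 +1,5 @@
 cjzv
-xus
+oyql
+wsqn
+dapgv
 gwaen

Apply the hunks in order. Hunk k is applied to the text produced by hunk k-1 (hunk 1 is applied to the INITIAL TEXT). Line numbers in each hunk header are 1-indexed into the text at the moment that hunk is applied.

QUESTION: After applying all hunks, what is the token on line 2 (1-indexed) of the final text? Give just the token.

Answer: oyql

Derivation:
Hunk 1: at line 6 remove [swo] add [jed] -> 14 lines: cjzv xus gwaen hloek comhz ijrh jed ziw uoce uorjr jyjjx tym sfysi suetu
Hunk 2: at line 10 remove [jyjjx,tym] add [vuxg,rrjdx,uipm] -> 15 lines: cjzv xus gwaen hloek comhz ijrh jed ziw uoce uorjr vuxg rrjdx uipm sfysi suetu
Hunk 3: at line 1 remove [xus] add [oyql,wsqn,dapgv] -> 17 lines: cjzv oyql wsqn dapgv gwaen hloek comhz ijrh jed ziw uoce uorjr vuxg rrjdx uipm sfysi suetu
Final line 2: oyql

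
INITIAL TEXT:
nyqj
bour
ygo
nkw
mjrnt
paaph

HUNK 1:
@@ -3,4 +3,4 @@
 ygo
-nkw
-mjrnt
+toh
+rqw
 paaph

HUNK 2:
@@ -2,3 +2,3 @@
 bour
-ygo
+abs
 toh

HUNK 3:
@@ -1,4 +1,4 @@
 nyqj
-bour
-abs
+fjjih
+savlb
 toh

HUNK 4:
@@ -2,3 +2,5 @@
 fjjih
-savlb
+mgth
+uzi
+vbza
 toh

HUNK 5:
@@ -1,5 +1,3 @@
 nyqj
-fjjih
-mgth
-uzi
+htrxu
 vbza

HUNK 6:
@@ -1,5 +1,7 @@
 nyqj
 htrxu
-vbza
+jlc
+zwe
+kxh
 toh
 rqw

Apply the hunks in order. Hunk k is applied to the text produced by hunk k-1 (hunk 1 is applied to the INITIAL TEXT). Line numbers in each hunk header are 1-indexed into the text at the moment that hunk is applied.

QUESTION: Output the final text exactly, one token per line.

Hunk 1: at line 3 remove [nkw,mjrnt] add [toh,rqw] -> 6 lines: nyqj bour ygo toh rqw paaph
Hunk 2: at line 2 remove [ygo] add [abs] -> 6 lines: nyqj bour abs toh rqw paaph
Hunk 3: at line 1 remove [bour,abs] add [fjjih,savlb] -> 6 lines: nyqj fjjih savlb toh rqw paaph
Hunk 4: at line 2 remove [savlb] add [mgth,uzi,vbza] -> 8 lines: nyqj fjjih mgth uzi vbza toh rqw paaph
Hunk 5: at line 1 remove [fjjih,mgth,uzi] add [htrxu] -> 6 lines: nyqj htrxu vbza toh rqw paaph
Hunk 6: at line 1 remove [vbza] add [jlc,zwe,kxh] -> 8 lines: nyqj htrxu jlc zwe kxh toh rqw paaph

Answer: nyqj
htrxu
jlc
zwe
kxh
toh
rqw
paaph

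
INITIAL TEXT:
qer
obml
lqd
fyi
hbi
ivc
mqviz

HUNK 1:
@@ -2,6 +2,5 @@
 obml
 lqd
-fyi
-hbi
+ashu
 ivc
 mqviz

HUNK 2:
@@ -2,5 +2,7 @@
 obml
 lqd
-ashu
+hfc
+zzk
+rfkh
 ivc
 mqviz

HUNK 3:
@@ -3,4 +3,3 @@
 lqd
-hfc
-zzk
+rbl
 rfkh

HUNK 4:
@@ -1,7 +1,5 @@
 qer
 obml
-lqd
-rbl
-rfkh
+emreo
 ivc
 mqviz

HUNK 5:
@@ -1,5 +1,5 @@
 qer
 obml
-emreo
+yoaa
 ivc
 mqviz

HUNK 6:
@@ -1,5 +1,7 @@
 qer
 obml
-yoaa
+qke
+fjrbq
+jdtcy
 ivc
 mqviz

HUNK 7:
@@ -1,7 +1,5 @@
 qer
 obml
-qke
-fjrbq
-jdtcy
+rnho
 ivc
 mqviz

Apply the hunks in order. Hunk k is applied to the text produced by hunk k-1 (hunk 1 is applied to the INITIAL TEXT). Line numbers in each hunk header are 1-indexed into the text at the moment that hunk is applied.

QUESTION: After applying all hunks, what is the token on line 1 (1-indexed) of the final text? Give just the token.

Answer: qer

Derivation:
Hunk 1: at line 2 remove [fyi,hbi] add [ashu] -> 6 lines: qer obml lqd ashu ivc mqviz
Hunk 2: at line 2 remove [ashu] add [hfc,zzk,rfkh] -> 8 lines: qer obml lqd hfc zzk rfkh ivc mqviz
Hunk 3: at line 3 remove [hfc,zzk] add [rbl] -> 7 lines: qer obml lqd rbl rfkh ivc mqviz
Hunk 4: at line 1 remove [lqd,rbl,rfkh] add [emreo] -> 5 lines: qer obml emreo ivc mqviz
Hunk 5: at line 1 remove [emreo] add [yoaa] -> 5 lines: qer obml yoaa ivc mqviz
Hunk 6: at line 1 remove [yoaa] add [qke,fjrbq,jdtcy] -> 7 lines: qer obml qke fjrbq jdtcy ivc mqviz
Hunk 7: at line 1 remove [qke,fjrbq,jdtcy] add [rnho] -> 5 lines: qer obml rnho ivc mqviz
Final line 1: qer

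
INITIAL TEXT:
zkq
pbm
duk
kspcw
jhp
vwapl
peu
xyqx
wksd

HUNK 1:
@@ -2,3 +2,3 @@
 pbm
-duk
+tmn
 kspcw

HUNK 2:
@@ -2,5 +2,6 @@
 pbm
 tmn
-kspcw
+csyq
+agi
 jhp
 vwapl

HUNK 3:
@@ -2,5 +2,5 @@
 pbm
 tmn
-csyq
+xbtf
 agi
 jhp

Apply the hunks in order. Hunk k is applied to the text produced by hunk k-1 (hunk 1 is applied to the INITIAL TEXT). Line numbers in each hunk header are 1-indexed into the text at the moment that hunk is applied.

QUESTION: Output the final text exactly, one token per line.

Answer: zkq
pbm
tmn
xbtf
agi
jhp
vwapl
peu
xyqx
wksd

Derivation:
Hunk 1: at line 2 remove [duk] add [tmn] -> 9 lines: zkq pbm tmn kspcw jhp vwapl peu xyqx wksd
Hunk 2: at line 2 remove [kspcw] add [csyq,agi] -> 10 lines: zkq pbm tmn csyq agi jhp vwapl peu xyqx wksd
Hunk 3: at line 2 remove [csyq] add [xbtf] -> 10 lines: zkq pbm tmn xbtf agi jhp vwapl peu xyqx wksd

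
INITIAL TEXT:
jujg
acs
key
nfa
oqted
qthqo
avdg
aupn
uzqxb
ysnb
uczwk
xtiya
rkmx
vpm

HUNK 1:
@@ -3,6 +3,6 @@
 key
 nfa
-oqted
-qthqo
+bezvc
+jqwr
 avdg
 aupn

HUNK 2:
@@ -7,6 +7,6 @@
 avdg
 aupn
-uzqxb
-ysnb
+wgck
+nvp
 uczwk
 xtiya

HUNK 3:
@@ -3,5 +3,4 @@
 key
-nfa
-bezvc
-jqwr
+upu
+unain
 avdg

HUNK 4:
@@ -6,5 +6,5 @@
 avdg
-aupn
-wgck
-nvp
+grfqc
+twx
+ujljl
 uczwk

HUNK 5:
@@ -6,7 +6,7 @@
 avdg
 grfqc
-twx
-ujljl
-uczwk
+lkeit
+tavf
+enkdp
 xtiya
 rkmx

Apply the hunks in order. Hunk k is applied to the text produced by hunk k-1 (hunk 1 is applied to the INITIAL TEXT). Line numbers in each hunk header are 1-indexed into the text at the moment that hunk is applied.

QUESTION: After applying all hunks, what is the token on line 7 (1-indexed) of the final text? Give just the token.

Hunk 1: at line 3 remove [oqted,qthqo] add [bezvc,jqwr] -> 14 lines: jujg acs key nfa bezvc jqwr avdg aupn uzqxb ysnb uczwk xtiya rkmx vpm
Hunk 2: at line 7 remove [uzqxb,ysnb] add [wgck,nvp] -> 14 lines: jujg acs key nfa bezvc jqwr avdg aupn wgck nvp uczwk xtiya rkmx vpm
Hunk 3: at line 3 remove [nfa,bezvc,jqwr] add [upu,unain] -> 13 lines: jujg acs key upu unain avdg aupn wgck nvp uczwk xtiya rkmx vpm
Hunk 4: at line 6 remove [aupn,wgck,nvp] add [grfqc,twx,ujljl] -> 13 lines: jujg acs key upu unain avdg grfqc twx ujljl uczwk xtiya rkmx vpm
Hunk 5: at line 6 remove [twx,ujljl,uczwk] add [lkeit,tavf,enkdp] -> 13 lines: jujg acs key upu unain avdg grfqc lkeit tavf enkdp xtiya rkmx vpm
Final line 7: grfqc

Answer: grfqc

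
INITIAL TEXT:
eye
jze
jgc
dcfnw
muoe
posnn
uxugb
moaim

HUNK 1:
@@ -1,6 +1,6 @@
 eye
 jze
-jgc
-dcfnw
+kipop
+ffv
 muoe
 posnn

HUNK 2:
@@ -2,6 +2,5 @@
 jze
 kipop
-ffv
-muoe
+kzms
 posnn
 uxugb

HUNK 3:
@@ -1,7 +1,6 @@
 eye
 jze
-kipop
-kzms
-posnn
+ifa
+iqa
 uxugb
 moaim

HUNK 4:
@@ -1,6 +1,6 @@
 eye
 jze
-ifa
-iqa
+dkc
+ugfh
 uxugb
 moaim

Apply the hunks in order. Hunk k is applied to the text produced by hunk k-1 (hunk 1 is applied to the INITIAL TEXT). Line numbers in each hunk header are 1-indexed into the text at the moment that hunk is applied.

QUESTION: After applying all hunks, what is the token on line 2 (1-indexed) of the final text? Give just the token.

Hunk 1: at line 1 remove [jgc,dcfnw] add [kipop,ffv] -> 8 lines: eye jze kipop ffv muoe posnn uxugb moaim
Hunk 2: at line 2 remove [ffv,muoe] add [kzms] -> 7 lines: eye jze kipop kzms posnn uxugb moaim
Hunk 3: at line 1 remove [kipop,kzms,posnn] add [ifa,iqa] -> 6 lines: eye jze ifa iqa uxugb moaim
Hunk 4: at line 1 remove [ifa,iqa] add [dkc,ugfh] -> 6 lines: eye jze dkc ugfh uxugb moaim
Final line 2: jze

Answer: jze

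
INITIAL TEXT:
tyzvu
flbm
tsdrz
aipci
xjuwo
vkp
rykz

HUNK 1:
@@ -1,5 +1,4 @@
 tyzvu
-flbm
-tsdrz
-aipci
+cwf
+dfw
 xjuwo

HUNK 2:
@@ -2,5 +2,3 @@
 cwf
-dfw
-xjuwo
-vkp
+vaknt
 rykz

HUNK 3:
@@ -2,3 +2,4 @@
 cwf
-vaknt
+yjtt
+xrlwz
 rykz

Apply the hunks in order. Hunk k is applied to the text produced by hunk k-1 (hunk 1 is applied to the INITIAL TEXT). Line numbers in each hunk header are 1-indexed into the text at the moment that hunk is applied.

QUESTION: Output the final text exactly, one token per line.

Answer: tyzvu
cwf
yjtt
xrlwz
rykz

Derivation:
Hunk 1: at line 1 remove [flbm,tsdrz,aipci] add [cwf,dfw] -> 6 lines: tyzvu cwf dfw xjuwo vkp rykz
Hunk 2: at line 2 remove [dfw,xjuwo,vkp] add [vaknt] -> 4 lines: tyzvu cwf vaknt rykz
Hunk 3: at line 2 remove [vaknt] add [yjtt,xrlwz] -> 5 lines: tyzvu cwf yjtt xrlwz rykz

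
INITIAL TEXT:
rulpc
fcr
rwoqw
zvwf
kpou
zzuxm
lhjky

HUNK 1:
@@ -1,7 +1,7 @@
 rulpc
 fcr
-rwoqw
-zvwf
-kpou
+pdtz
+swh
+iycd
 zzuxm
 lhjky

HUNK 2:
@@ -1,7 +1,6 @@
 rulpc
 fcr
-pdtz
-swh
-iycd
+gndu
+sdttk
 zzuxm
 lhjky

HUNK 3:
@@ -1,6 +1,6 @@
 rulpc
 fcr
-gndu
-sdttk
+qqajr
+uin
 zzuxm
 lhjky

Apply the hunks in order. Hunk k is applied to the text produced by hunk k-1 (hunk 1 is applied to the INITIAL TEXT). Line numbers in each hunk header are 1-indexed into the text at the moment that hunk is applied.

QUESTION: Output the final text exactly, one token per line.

Hunk 1: at line 1 remove [rwoqw,zvwf,kpou] add [pdtz,swh,iycd] -> 7 lines: rulpc fcr pdtz swh iycd zzuxm lhjky
Hunk 2: at line 1 remove [pdtz,swh,iycd] add [gndu,sdttk] -> 6 lines: rulpc fcr gndu sdttk zzuxm lhjky
Hunk 3: at line 1 remove [gndu,sdttk] add [qqajr,uin] -> 6 lines: rulpc fcr qqajr uin zzuxm lhjky

Answer: rulpc
fcr
qqajr
uin
zzuxm
lhjky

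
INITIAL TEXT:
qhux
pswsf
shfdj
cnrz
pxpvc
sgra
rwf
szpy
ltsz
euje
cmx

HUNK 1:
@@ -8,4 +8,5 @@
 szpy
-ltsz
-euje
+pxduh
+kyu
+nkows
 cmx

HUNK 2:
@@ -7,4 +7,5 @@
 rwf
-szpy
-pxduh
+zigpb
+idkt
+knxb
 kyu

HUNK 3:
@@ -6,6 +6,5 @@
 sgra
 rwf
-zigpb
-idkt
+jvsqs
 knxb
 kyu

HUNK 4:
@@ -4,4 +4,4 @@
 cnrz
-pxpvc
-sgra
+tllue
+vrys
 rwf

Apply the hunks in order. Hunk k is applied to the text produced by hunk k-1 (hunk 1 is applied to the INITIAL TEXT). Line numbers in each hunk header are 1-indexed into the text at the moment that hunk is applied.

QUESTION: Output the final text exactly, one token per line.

Hunk 1: at line 8 remove [ltsz,euje] add [pxduh,kyu,nkows] -> 12 lines: qhux pswsf shfdj cnrz pxpvc sgra rwf szpy pxduh kyu nkows cmx
Hunk 2: at line 7 remove [szpy,pxduh] add [zigpb,idkt,knxb] -> 13 lines: qhux pswsf shfdj cnrz pxpvc sgra rwf zigpb idkt knxb kyu nkows cmx
Hunk 3: at line 6 remove [zigpb,idkt] add [jvsqs] -> 12 lines: qhux pswsf shfdj cnrz pxpvc sgra rwf jvsqs knxb kyu nkows cmx
Hunk 4: at line 4 remove [pxpvc,sgra] add [tllue,vrys] -> 12 lines: qhux pswsf shfdj cnrz tllue vrys rwf jvsqs knxb kyu nkows cmx

Answer: qhux
pswsf
shfdj
cnrz
tllue
vrys
rwf
jvsqs
knxb
kyu
nkows
cmx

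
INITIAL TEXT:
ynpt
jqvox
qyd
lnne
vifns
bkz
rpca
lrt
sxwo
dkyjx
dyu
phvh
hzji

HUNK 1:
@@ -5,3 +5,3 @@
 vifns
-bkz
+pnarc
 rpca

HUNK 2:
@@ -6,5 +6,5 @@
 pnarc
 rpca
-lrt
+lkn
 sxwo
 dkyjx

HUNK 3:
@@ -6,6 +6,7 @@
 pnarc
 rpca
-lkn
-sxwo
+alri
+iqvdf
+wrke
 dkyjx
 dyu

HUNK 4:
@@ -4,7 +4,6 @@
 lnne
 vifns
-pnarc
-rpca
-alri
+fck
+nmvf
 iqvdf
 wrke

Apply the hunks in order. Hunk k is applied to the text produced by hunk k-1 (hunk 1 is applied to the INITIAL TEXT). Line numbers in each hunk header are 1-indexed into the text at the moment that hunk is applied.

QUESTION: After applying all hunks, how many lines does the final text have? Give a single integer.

Answer: 13

Derivation:
Hunk 1: at line 5 remove [bkz] add [pnarc] -> 13 lines: ynpt jqvox qyd lnne vifns pnarc rpca lrt sxwo dkyjx dyu phvh hzji
Hunk 2: at line 6 remove [lrt] add [lkn] -> 13 lines: ynpt jqvox qyd lnne vifns pnarc rpca lkn sxwo dkyjx dyu phvh hzji
Hunk 3: at line 6 remove [lkn,sxwo] add [alri,iqvdf,wrke] -> 14 lines: ynpt jqvox qyd lnne vifns pnarc rpca alri iqvdf wrke dkyjx dyu phvh hzji
Hunk 4: at line 4 remove [pnarc,rpca,alri] add [fck,nmvf] -> 13 lines: ynpt jqvox qyd lnne vifns fck nmvf iqvdf wrke dkyjx dyu phvh hzji
Final line count: 13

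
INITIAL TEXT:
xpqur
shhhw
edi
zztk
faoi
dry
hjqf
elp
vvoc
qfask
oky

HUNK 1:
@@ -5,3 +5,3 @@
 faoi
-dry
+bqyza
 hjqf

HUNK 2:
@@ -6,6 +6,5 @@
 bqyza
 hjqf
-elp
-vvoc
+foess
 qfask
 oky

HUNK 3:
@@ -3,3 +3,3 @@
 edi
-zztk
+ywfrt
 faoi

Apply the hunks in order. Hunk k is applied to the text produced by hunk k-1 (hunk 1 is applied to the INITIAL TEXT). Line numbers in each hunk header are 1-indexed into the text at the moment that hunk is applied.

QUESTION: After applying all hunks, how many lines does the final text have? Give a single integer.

Answer: 10

Derivation:
Hunk 1: at line 5 remove [dry] add [bqyza] -> 11 lines: xpqur shhhw edi zztk faoi bqyza hjqf elp vvoc qfask oky
Hunk 2: at line 6 remove [elp,vvoc] add [foess] -> 10 lines: xpqur shhhw edi zztk faoi bqyza hjqf foess qfask oky
Hunk 3: at line 3 remove [zztk] add [ywfrt] -> 10 lines: xpqur shhhw edi ywfrt faoi bqyza hjqf foess qfask oky
Final line count: 10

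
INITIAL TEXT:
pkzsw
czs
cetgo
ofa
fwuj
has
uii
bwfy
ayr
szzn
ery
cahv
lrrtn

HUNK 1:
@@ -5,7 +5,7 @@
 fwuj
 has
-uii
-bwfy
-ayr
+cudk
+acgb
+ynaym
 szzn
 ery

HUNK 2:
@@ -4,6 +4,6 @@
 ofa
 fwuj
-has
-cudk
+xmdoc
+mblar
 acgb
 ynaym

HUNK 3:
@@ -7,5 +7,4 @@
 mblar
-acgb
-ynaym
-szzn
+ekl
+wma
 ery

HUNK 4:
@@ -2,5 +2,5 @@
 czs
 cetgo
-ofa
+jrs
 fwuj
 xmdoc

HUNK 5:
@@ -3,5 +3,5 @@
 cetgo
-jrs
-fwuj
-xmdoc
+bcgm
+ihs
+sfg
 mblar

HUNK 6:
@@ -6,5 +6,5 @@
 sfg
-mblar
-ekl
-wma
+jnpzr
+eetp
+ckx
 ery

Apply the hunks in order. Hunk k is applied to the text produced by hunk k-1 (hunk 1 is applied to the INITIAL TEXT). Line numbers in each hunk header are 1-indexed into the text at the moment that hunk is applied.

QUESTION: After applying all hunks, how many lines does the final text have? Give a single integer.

Answer: 12

Derivation:
Hunk 1: at line 5 remove [uii,bwfy,ayr] add [cudk,acgb,ynaym] -> 13 lines: pkzsw czs cetgo ofa fwuj has cudk acgb ynaym szzn ery cahv lrrtn
Hunk 2: at line 4 remove [has,cudk] add [xmdoc,mblar] -> 13 lines: pkzsw czs cetgo ofa fwuj xmdoc mblar acgb ynaym szzn ery cahv lrrtn
Hunk 3: at line 7 remove [acgb,ynaym,szzn] add [ekl,wma] -> 12 lines: pkzsw czs cetgo ofa fwuj xmdoc mblar ekl wma ery cahv lrrtn
Hunk 4: at line 2 remove [ofa] add [jrs] -> 12 lines: pkzsw czs cetgo jrs fwuj xmdoc mblar ekl wma ery cahv lrrtn
Hunk 5: at line 3 remove [jrs,fwuj,xmdoc] add [bcgm,ihs,sfg] -> 12 lines: pkzsw czs cetgo bcgm ihs sfg mblar ekl wma ery cahv lrrtn
Hunk 6: at line 6 remove [mblar,ekl,wma] add [jnpzr,eetp,ckx] -> 12 lines: pkzsw czs cetgo bcgm ihs sfg jnpzr eetp ckx ery cahv lrrtn
Final line count: 12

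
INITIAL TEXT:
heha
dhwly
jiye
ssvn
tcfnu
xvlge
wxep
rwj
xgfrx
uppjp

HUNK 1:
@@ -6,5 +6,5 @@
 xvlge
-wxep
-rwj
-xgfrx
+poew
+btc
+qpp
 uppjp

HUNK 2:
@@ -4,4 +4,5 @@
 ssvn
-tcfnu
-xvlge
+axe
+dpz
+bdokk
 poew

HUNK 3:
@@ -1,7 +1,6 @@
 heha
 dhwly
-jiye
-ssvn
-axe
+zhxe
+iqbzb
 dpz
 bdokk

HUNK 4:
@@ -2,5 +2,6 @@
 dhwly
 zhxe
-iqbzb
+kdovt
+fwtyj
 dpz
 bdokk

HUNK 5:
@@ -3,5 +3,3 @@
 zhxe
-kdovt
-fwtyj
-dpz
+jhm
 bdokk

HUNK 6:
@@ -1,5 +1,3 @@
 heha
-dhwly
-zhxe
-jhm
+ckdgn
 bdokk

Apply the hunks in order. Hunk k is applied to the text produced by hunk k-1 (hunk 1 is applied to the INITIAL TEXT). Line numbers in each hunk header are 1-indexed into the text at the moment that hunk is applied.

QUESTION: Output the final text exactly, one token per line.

Hunk 1: at line 6 remove [wxep,rwj,xgfrx] add [poew,btc,qpp] -> 10 lines: heha dhwly jiye ssvn tcfnu xvlge poew btc qpp uppjp
Hunk 2: at line 4 remove [tcfnu,xvlge] add [axe,dpz,bdokk] -> 11 lines: heha dhwly jiye ssvn axe dpz bdokk poew btc qpp uppjp
Hunk 3: at line 1 remove [jiye,ssvn,axe] add [zhxe,iqbzb] -> 10 lines: heha dhwly zhxe iqbzb dpz bdokk poew btc qpp uppjp
Hunk 4: at line 2 remove [iqbzb] add [kdovt,fwtyj] -> 11 lines: heha dhwly zhxe kdovt fwtyj dpz bdokk poew btc qpp uppjp
Hunk 5: at line 3 remove [kdovt,fwtyj,dpz] add [jhm] -> 9 lines: heha dhwly zhxe jhm bdokk poew btc qpp uppjp
Hunk 6: at line 1 remove [dhwly,zhxe,jhm] add [ckdgn] -> 7 lines: heha ckdgn bdokk poew btc qpp uppjp

Answer: heha
ckdgn
bdokk
poew
btc
qpp
uppjp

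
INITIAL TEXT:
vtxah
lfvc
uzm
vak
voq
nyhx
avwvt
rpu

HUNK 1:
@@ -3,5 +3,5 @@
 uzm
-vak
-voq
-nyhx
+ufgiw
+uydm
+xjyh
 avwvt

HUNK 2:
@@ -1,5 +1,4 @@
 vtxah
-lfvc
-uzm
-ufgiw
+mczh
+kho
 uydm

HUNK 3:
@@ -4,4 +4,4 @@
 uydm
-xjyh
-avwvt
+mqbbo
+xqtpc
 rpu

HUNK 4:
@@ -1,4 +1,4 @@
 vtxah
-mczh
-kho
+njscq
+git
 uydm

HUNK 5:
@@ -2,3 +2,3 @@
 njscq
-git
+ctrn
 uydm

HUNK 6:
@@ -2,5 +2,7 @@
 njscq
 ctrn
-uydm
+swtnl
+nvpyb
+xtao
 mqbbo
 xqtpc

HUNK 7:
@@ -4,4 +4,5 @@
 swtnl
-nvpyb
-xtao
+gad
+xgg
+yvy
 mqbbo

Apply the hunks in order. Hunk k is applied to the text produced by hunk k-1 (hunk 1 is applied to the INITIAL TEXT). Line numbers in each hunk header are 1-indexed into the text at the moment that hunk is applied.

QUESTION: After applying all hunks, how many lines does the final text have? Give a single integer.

Answer: 10

Derivation:
Hunk 1: at line 3 remove [vak,voq,nyhx] add [ufgiw,uydm,xjyh] -> 8 lines: vtxah lfvc uzm ufgiw uydm xjyh avwvt rpu
Hunk 2: at line 1 remove [lfvc,uzm,ufgiw] add [mczh,kho] -> 7 lines: vtxah mczh kho uydm xjyh avwvt rpu
Hunk 3: at line 4 remove [xjyh,avwvt] add [mqbbo,xqtpc] -> 7 lines: vtxah mczh kho uydm mqbbo xqtpc rpu
Hunk 4: at line 1 remove [mczh,kho] add [njscq,git] -> 7 lines: vtxah njscq git uydm mqbbo xqtpc rpu
Hunk 5: at line 2 remove [git] add [ctrn] -> 7 lines: vtxah njscq ctrn uydm mqbbo xqtpc rpu
Hunk 6: at line 2 remove [uydm] add [swtnl,nvpyb,xtao] -> 9 lines: vtxah njscq ctrn swtnl nvpyb xtao mqbbo xqtpc rpu
Hunk 7: at line 4 remove [nvpyb,xtao] add [gad,xgg,yvy] -> 10 lines: vtxah njscq ctrn swtnl gad xgg yvy mqbbo xqtpc rpu
Final line count: 10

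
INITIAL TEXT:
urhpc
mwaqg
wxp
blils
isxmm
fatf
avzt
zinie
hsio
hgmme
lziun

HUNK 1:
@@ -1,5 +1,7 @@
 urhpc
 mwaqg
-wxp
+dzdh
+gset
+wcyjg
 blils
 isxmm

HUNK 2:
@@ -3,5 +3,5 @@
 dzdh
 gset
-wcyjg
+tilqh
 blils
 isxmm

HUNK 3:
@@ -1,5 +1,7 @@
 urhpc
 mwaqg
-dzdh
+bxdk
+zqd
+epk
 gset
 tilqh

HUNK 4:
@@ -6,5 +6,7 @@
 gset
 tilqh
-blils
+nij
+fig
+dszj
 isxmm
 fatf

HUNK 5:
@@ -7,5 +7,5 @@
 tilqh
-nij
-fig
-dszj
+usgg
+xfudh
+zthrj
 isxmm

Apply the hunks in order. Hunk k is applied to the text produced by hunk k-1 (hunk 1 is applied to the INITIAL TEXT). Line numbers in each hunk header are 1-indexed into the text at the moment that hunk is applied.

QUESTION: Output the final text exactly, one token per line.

Answer: urhpc
mwaqg
bxdk
zqd
epk
gset
tilqh
usgg
xfudh
zthrj
isxmm
fatf
avzt
zinie
hsio
hgmme
lziun

Derivation:
Hunk 1: at line 1 remove [wxp] add [dzdh,gset,wcyjg] -> 13 lines: urhpc mwaqg dzdh gset wcyjg blils isxmm fatf avzt zinie hsio hgmme lziun
Hunk 2: at line 3 remove [wcyjg] add [tilqh] -> 13 lines: urhpc mwaqg dzdh gset tilqh blils isxmm fatf avzt zinie hsio hgmme lziun
Hunk 3: at line 1 remove [dzdh] add [bxdk,zqd,epk] -> 15 lines: urhpc mwaqg bxdk zqd epk gset tilqh blils isxmm fatf avzt zinie hsio hgmme lziun
Hunk 4: at line 6 remove [blils] add [nij,fig,dszj] -> 17 lines: urhpc mwaqg bxdk zqd epk gset tilqh nij fig dszj isxmm fatf avzt zinie hsio hgmme lziun
Hunk 5: at line 7 remove [nij,fig,dszj] add [usgg,xfudh,zthrj] -> 17 lines: urhpc mwaqg bxdk zqd epk gset tilqh usgg xfudh zthrj isxmm fatf avzt zinie hsio hgmme lziun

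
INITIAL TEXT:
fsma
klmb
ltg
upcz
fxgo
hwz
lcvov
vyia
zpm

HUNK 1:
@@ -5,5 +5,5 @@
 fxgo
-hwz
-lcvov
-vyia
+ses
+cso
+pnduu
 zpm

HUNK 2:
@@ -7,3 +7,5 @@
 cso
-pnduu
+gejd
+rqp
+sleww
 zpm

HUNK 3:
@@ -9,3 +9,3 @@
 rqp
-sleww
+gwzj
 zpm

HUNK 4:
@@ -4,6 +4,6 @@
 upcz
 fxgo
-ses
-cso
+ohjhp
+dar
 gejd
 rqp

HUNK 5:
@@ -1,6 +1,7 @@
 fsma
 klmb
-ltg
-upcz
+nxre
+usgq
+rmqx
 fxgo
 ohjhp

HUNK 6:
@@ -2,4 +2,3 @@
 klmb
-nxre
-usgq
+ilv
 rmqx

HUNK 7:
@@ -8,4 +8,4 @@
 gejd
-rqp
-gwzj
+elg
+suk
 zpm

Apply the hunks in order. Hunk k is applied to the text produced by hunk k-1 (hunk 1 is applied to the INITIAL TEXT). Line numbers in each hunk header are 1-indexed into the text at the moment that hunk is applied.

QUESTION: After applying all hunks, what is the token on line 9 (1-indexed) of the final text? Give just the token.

Answer: elg

Derivation:
Hunk 1: at line 5 remove [hwz,lcvov,vyia] add [ses,cso,pnduu] -> 9 lines: fsma klmb ltg upcz fxgo ses cso pnduu zpm
Hunk 2: at line 7 remove [pnduu] add [gejd,rqp,sleww] -> 11 lines: fsma klmb ltg upcz fxgo ses cso gejd rqp sleww zpm
Hunk 3: at line 9 remove [sleww] add [gwzj] -> 11 lines: fsma klmb ltg upcz fxgo ses cso gejd rqp gwzj zpm
Hunk 4: at line 4 remove [ses,cso] add [ohjhp,dar] -> 11 lines: fsma klmb ltg upcz fxgo ohjhp dar gejd rqp gwzj zpm
Hunk 5: at line 1 remove [ltg,upcz] add [nxre,usgq,rmqx] -> 12 lines: fsma klmb nxre usgq rmqx fxgo ohjhp dar gejd rqp gwzj zpm
Hunk 6: at line 2 remove [nxre,usgq] add [ilv] -> 11 lines: fsma klmb ilv rmqx fxgo ohjhp dar gejd rqp gwzj zpm
Hunk 7: at line 8 remove [rqp,gwzj] add [elg,suk] -> 11 lines: fsma klmb ilv rmqx fxgo ohjhp dar gejd elg suk zpm
Final line 9: elg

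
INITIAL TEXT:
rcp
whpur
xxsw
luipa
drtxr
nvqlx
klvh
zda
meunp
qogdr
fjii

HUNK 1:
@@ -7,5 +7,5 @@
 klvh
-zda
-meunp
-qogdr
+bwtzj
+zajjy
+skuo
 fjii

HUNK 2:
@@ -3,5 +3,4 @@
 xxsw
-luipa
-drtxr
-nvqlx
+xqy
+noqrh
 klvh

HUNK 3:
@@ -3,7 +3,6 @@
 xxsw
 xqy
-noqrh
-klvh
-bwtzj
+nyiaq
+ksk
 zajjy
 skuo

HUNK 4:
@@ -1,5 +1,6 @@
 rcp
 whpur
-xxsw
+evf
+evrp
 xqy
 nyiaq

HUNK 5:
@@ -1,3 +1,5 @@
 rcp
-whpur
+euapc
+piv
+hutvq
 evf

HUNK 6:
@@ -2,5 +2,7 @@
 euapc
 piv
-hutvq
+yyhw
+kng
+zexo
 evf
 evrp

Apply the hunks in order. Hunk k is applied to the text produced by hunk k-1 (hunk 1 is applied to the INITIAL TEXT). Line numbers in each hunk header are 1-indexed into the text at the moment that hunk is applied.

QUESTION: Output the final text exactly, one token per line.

Hunk 1: at line 7 remove [zda,meunp,qogdr] add [bwtzj,zajjy,skuo] -> 11 lines: rcp whpur xxsw luipa drtxr nvqlx klvh bwtzj zajjy skuo fjii
Hunk 2: at line 3 remove [luipa,drtxr,nvqlx] add [xqy,noqrh] -> 10 lines: rcp whpur xxsw xqy noqrh klvh bwtzj zajjy skuo fjii
Hunk 3: at line 3 remove [noqrh,klvh,bwtzj] add [nyiaq,ksk] -> 9 lines: rcp whpur xxsw xqy nyiaq ksk zajjy skuo fjii
Hunk 4: at line 1 remove [xxsw] add [evf,evrp] -> 10 lines: rcp whpur evf evrp xqy nyiaq ksk zajjy skuo fjii
Hunk 5: at line 1 remove [whpur] add [euapc,piv,hutvq] -> 12 lines: rcp euapc piv hutvq evf evrp xqy nyiaq ksk zajjy skuo fjii
Hunk 6: at line 2 remove [hutvq] add [yyhw,kng,zexo] -> 14 lines: rcp euapc piv yyhw kng zexo evf evrp xqy nyiaq ksk zajjy skuo fjii

Answer: rcp
euapc
piv
yyhw
kng
zexo
evf
evrp
xqy
nyiaq
ksk
zajjy
skuo
fjii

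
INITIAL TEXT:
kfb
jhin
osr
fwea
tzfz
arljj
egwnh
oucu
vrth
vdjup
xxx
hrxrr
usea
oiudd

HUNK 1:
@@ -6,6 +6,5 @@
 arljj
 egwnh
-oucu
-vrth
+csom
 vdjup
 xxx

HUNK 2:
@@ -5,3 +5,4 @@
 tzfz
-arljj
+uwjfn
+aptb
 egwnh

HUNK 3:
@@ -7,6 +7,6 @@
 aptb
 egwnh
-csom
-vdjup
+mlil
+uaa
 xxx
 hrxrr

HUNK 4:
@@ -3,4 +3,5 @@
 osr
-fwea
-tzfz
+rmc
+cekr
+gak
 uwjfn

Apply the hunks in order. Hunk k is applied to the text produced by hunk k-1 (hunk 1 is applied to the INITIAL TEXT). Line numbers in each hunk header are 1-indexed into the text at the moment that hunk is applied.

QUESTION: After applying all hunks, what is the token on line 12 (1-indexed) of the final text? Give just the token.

Answer: xxx

Derivation:
Hunk 1: at line 6 remove [oucu,vrth] add [csom] -> 13 lines: kfb jhin osr fwea tzfz arljj egwnh csom vdjup xxx hrxrr usea oiudd
Hunk 2: at line 5 remove [arljj] add [uwjfn,aptb] -> 14 lines: kfb jhin osr fwea tzfz uwjfn aptb egwnh csom vdjup xxx hrxrr usea oiudd
Hunk 3: at line 7 remove [csom,vdjup] add [mlil,uaa] -> 14 lines: kfb jhin osr fwea tzfz uwjfn aptb egwnh mlil uaa xxx hrxrr usea oiudd
Hunk 4: at line 3 remove [fwea,tzfz] add [rmc,cekr,gak] -> 15 lines: kfb jhin osr rmc cekr gak uwjfn aptb egwnh mlil uaa xxx hrxrr usea oiudd
Final line 12: xxx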